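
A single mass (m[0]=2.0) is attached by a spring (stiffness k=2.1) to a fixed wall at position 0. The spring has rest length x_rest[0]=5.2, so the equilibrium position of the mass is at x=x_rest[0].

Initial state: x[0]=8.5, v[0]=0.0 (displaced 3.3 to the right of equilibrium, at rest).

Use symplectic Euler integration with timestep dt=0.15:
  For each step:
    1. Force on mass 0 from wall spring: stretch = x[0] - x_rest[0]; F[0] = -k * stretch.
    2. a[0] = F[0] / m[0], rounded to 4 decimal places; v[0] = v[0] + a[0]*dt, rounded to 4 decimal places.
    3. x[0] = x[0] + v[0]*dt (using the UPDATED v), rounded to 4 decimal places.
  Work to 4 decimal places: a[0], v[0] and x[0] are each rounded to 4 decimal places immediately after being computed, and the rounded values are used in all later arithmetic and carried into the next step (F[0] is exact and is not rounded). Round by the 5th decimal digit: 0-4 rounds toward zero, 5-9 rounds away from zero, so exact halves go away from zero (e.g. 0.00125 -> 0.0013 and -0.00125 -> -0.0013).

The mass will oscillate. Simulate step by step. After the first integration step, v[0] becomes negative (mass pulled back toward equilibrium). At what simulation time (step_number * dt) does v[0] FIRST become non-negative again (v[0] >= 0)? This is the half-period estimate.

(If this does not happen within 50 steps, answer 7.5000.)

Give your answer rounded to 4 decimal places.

Step 0: x=[8.5000] v=[0.0000]
Step 1: x=[8.4220] v=[-0.5198]
Step 2: x=[8.2679] v=[-1.0273]
Step 3: x=[8.0413] v=[-1.5105]
Step 4: x=[7.7476] v=[-1.9580]
Step 5: x=[7.3937] v=[-2.3593]
Step 6: x=[6.9880] v=[-2.7048]
Step 7: x=[6.5400] v=[-2.9864]
Step 8: x=[6.0604] v=[-3.1975]
Step 9: x=[5.5605] v=[-3.3330]
Step 10: x=[5.0520] v=[-3.3898]
Step 11: x=[4.5470] v=[-3.3665]
Step 12: x=[4.0575] v=[-3.2636]
Step 13: x=[3.5949] v=[-3.0837]
Step 14: x=[3.1703] v=[-2.8309]
Step 15: x=[2.7936] v=[-2.5112]
Step 16: x=[2.4738] v=[-2.1322]
Step 17: x=[2.2184] v=[-1.7028]
Step 18: x=[2.0334] v=[-1.2332]
Step 19: x=[1.9232] v=[-0.7345]
Step 20: x=[1.8904] v=[-0.2184]
Step 21: x=[1.9358] v=[0.3029]
First v>=0 after going negative at step 21, time=3.1500

Answer: 3.1500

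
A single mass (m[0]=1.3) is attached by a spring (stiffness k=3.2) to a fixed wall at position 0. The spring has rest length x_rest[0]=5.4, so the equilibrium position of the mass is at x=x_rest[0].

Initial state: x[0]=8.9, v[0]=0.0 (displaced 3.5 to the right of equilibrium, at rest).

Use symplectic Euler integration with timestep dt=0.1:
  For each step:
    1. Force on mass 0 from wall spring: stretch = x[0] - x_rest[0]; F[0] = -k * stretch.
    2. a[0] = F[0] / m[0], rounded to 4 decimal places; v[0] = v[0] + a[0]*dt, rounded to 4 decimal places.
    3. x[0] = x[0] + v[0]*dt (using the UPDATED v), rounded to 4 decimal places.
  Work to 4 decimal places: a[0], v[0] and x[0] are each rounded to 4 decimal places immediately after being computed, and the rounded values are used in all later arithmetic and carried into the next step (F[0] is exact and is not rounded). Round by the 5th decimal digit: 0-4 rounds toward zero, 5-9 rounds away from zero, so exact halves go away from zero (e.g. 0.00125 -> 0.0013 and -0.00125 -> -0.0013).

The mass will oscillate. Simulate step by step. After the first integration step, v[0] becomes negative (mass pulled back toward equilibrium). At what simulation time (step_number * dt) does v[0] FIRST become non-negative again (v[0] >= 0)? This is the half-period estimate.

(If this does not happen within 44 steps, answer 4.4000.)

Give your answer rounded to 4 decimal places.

Answer: 2.1000

Derivation:
Step 0: x=[8.9000] v=[0.0000]
Step 1: x=[8.8139] v=[-0.8615]
Step 2: x=[8.6437] v=[-1.7018]
Step 3: x=[8.3937] v=[-2.5003]
Step 4: x=[8.0700] v=[-3.2372]
Step 5: x=[7.6806] v=[-3.8944]
Step 6: x=[7.2350] v=[-4.4558]
Step 7: x=[6.7443] v=[-4.9075]
Step 8: x=[6.2205] v=[-5.2384]
Step 9: x=[5.6765] v=[-5.4404]
Step 10: x=[5.1257] v=[-5.5085]
Step 11: x=[4.5816] v=[-5.4410]
Step 12: x=[4.0576] v=[-5.2396]
Step 13: x=[3.5667] v=[-4.9092]
Step 14: x=[3.1209] v=[-4.4579]
Step 15: x=[2.7312] v=[-3.8969]
Step 16: x=[2.4072] v=[-3.2400]
Step 17: x=[2.1569] v=[-2.5033]
Step 18: x=[1.9864] v=[-1.7050]
Step 19: x=[1.8999] v=[-0.8647]
Step 20: x=[1.8996] v=[-0.0031]
Step 21: x=[1.9855] v=[0.8585]
First v>=0 after going negative at step 21, time=2.1000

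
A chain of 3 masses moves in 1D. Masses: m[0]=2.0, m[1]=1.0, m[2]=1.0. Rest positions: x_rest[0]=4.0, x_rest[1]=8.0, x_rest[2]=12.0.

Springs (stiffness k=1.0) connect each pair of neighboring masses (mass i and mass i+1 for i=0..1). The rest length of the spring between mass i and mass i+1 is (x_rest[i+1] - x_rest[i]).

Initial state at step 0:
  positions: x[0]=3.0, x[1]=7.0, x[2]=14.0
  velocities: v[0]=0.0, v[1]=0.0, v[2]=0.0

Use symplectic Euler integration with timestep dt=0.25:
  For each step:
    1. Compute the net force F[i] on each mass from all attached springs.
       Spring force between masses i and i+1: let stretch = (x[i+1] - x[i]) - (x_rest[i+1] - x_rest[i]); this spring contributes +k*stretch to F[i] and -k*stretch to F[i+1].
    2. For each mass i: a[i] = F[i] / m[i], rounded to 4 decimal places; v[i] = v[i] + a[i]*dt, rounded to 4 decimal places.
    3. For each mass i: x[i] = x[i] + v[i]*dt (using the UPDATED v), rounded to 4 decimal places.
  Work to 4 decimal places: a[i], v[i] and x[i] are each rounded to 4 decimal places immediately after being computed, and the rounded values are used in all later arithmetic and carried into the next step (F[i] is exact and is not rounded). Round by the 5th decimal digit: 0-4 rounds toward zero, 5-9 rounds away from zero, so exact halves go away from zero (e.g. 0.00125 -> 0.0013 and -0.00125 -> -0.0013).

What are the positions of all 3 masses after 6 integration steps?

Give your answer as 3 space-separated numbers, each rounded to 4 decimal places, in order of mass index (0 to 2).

Step 0: x=[3.0000 7.0000 14.0000] v=[0.0000 0.0000 0.0000]
Step 1: x=[3.0000 7.1875 13.8125] v=[0.0000 0.7500 -0.7500]
Step 2: x=[3.0059 7.5274 13.4609] v=[0.0235 1.3594 -1.4063]
Step 3: x=[3.0281 7.9555 12.9885] v=[0.0887 1.7124 -1.8897]
Step 4: x=[3.0793 8.3902 12.4515] v=[0.2046 1.7388 -2.1480]
Step 5: x=[3.1714 8.7468 11.9107] v=[0.3685 1.4264 -2.1633]
Step 6: x=[3.3128 8.9527 11.4221] v=[0.5654 0.8235 -1.9543]

Answer: 3.3128 8.9527 11.4221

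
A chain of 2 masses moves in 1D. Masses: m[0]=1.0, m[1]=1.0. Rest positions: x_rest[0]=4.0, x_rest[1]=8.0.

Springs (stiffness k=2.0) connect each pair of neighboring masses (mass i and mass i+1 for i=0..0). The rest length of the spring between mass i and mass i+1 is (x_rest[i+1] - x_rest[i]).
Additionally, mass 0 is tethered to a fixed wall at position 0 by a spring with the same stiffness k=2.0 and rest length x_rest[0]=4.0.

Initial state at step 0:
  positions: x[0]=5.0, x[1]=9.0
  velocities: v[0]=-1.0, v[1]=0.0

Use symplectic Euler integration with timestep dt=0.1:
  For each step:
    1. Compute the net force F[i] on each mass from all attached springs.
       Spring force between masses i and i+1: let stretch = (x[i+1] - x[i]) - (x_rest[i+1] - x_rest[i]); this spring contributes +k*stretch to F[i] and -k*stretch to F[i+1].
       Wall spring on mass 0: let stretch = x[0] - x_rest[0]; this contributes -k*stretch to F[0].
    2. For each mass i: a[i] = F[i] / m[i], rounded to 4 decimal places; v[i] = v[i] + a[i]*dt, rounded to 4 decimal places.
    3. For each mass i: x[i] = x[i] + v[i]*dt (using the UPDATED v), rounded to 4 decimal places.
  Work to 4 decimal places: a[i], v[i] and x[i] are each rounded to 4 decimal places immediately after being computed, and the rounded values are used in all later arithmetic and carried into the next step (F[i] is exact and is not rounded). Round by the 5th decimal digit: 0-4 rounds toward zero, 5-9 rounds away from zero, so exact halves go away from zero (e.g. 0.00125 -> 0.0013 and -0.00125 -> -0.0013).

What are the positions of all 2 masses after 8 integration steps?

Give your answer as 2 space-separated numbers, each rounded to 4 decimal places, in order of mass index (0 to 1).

Answer: 3.9194 8.7867

Derivation:
Step 0: x=[5.0000 9.0000] v=[-1.0000 0.0000]
Step 1: x=[4.8800 9.0000] v=[-1.2000 0.0000]
Step 2: x=[4.7448 8.9976] v=[-1.3520 -0.0240]
Step 3: x=[4.5998 8.9901] v=[-1.4504 -0.0746]
Step 4: x=[4.4506 8.9748] v=[-1.4923 -0.1527]
Step 5: x=[4.3028 8.9491] v=[-1.4776 -0.2575]
Step 6: x=[4.1619 8.9104] v=[-1.4089 -0.3868]
Step 7: x=[4.0327 8.8568] v=[-1.2916 -0.5365]
Step 8: x=[3.9194 8.7867] v=[-1.1333 -0.7013]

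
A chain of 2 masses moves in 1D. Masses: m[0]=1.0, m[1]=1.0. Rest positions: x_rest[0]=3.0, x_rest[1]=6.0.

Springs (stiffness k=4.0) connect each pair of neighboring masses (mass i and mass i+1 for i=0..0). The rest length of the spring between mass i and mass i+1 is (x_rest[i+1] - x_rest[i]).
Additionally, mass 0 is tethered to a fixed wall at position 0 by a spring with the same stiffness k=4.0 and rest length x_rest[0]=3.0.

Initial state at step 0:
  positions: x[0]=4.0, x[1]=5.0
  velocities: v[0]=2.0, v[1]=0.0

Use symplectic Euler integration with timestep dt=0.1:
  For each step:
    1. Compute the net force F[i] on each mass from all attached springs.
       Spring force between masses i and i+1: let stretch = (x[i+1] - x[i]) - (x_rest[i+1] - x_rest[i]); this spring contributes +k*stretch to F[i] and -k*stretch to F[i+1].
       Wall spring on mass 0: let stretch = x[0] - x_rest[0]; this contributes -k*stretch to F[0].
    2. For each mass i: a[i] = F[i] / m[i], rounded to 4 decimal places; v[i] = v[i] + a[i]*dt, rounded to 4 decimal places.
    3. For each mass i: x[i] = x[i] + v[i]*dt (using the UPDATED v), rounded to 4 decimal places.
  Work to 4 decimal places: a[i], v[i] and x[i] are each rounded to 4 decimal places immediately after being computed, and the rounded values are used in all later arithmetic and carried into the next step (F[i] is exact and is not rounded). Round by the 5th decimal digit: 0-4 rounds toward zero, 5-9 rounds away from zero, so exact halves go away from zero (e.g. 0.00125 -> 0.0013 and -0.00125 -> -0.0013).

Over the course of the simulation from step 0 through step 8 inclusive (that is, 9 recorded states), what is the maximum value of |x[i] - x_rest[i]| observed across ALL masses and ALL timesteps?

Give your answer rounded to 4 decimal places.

Step 0: x=[4.0000 5.0000] v=[2.0000 0.0000]
Step 1: x=[4.0800 5.0800] v=[0.8000 0.8000]
Step 2: x=[4.0368 5.2400] v=[-0.4320 1.6000]
Step 3: x=[3.8803 5.4719] v=[-1.5654 2.3187]
Step 4: x=[3.6322 5.7601] v=[-2.4809 2.8821]
Step 5: x=[3.3239 6.0832] v=[-3.0826 3.2309]
Step 6: x=[2.9931 6.4159] v=[-3.3084 3.3272]
Step 7: x=[2.6795 6.7317] v=[-3.1365 3.1581]
Step 8: x=[2.4208 7.0054] v=[-2.5874 2.7372]
Max displacement = 1.0800

Answer: 1.0800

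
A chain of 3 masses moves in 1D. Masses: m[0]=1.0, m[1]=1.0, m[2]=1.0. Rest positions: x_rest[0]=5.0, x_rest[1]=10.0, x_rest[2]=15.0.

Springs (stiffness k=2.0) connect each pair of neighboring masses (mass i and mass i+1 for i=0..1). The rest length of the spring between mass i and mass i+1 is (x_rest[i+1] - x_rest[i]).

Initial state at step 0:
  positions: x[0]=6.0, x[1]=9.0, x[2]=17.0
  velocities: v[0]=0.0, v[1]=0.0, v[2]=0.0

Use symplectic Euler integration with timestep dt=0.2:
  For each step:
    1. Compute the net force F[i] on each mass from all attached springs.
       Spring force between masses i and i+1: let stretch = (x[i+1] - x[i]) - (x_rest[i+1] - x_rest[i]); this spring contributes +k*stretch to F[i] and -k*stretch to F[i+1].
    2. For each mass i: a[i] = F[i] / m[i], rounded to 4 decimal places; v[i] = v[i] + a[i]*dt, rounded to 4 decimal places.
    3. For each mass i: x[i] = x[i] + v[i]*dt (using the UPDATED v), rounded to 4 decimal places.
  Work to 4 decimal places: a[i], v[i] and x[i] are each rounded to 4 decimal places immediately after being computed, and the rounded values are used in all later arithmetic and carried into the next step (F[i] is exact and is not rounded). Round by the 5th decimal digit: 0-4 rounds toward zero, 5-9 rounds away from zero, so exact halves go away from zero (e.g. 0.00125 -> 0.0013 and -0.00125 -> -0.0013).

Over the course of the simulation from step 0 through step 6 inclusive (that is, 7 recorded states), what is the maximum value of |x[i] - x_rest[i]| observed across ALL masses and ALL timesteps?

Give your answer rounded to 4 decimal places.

Step 0: x=[6.0000 9.0000 17.0000] v=[0.0000 0.0000 0.0000]
Step 1: x=[5.8400 9.4000 16.7600] v=[-0.8000 2.0000 -1.2000]
Step 2: x=[5.5648 10.1040 16.3312] v=[-1.3760 3.5200 -2.1440]
Step 3: x=[5.2527 10.9430 15.8042] v=[-1.5603 4.1952 -2.6349]
Step 4: x=[4.9959 11.7157 15.2883] v=[-1.2842 3.8636 -2.5794]
Step 5: x=[4.8766 12.2366 14.8866] v=[-0.5963 2.6047 -2.0084]
Step 6: x=[4.9461 12.3807 14.6729] v=[0.3477 0.7207 -1.0684]
Max displacement = 2.3807

Answer: 2.3807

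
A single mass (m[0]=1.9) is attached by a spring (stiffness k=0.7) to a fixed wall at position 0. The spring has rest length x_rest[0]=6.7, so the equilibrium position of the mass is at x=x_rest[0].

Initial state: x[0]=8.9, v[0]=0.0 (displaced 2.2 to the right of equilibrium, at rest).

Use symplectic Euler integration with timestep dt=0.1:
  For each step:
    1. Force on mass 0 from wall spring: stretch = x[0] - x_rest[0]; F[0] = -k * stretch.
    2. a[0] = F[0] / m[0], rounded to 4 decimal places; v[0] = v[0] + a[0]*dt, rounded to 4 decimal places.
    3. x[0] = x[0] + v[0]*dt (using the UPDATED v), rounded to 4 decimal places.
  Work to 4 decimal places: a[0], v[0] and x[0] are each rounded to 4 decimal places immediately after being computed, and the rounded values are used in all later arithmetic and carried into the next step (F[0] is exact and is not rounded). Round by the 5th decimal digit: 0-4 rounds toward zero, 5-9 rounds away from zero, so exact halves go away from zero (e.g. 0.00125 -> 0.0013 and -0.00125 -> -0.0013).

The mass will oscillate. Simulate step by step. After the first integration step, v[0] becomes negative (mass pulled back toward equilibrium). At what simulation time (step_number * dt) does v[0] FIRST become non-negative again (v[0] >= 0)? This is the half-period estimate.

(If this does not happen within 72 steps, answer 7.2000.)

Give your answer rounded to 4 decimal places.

Answer: 5.2000

Derivation:
Step 0: x=[8.9000] v=[0.0000]
Step 1: x=[8.8919] v=[-0.0811]
Step 2: x=[8.8757] v=[-0.1619]
Step 3: x=[8.8515] v=[-0.2421]
Step 4: x=[8.8194] v=[-0.3214]
Step 5: x=[8.7795] v=[-0.3995]
Step 6: x=[8.7319] v=[-0.4761]
Step 7: x=[8.6768] v=[-0.5510]
Step 8: x=[8.6144] v=[-0.6238]
Step 9: x=[8.5450] v=[-0.6943]
Step 10: x=[8.4688] v=[-0.7623]
Step 11: x=[8.3861] v=[-0.8275]
Step 12: x=[8.2971] v=[-0.8896]
Step 13: x=[8.2023] v=[-0.9484]
Step 14: x=[8.1019] v=[-1.0038]
Step 15: x=[7.9964] v=[-1.0555]
Step 16: x=[7.8861] v=[-1.1033]
Step 17: x=[7.7714] v=[-1.1470]
Step 18: x=[7.6528] v=[-1.1865]
Step 19: x=[7.5306] v=[-1.2216]
Step 20: x=[7.4054] v=[-1.2522]
Step 21: x=[7.2776] v=[-1.2782]
Step 22: x=[7.1477] v=[-1.2995]
Step 23: x=[7.0161] v=[-1.3160]
Step 24: x=[6.8833] v=[-1.3277]
Step 25: x=[6.7499] v=[-1.3345]
Step 26: x=[6.6163] v=[-1.3363]
Step 27: x=[6.4830] v=[-1.3332]
Step 28: x=[6.3505] v=[-1.3252]
Step 29: x=[6.2193] v=[-1.3123]
Step 30: x=[6.0898] v=[-1.2946]
Step 31: x=[5.9626] v=[-1.2721]
Step 32: x=[5.8381] v=[-1.2449]
Step 33: x=[5.7168] v=[-1.2132]
Step 34: x=[5.5991] v=[-1.1770]
Step 35: x=[5.4855] v=[-1.1364]
Step 36: x=[5.3763] v=[-1.0917]
Step 37: x=[5.2720] v=[-1.0429]
Step 38: x=[5.1730] v=[-0.9903]
Step 39: x=[5.0796] v=[-0.9340]
Step 40: x=[4.9922] v=[-0.8743]
Step 41: x=[4.9111] v=[-0.8114]
Step 42: x=[4.8366] v=[-0.7455]
Step 43: x=[4.7689] v=[-0.6769]
Step 44: x=[4.7083] v=[-0.6058]
Step 45: x=[4.6551] v=[-0.5324]
Step 46: x=[4.6094] v=[-0.4571]
Step 47: x=[4.5714] v=[-0.3801]
Step 48: x=[4.5412] v=[-0.3017]
Step 49: x=[4.5190] v=[-0.2222]
Step 50: x=[4.5048] v=[-0.1419]
Step 51: x=[4.4987] v=[-0.0610]
Step 52: x=[4.5007] v=[0.0201]
First v>=0 after going negative at step 52, time=5.2000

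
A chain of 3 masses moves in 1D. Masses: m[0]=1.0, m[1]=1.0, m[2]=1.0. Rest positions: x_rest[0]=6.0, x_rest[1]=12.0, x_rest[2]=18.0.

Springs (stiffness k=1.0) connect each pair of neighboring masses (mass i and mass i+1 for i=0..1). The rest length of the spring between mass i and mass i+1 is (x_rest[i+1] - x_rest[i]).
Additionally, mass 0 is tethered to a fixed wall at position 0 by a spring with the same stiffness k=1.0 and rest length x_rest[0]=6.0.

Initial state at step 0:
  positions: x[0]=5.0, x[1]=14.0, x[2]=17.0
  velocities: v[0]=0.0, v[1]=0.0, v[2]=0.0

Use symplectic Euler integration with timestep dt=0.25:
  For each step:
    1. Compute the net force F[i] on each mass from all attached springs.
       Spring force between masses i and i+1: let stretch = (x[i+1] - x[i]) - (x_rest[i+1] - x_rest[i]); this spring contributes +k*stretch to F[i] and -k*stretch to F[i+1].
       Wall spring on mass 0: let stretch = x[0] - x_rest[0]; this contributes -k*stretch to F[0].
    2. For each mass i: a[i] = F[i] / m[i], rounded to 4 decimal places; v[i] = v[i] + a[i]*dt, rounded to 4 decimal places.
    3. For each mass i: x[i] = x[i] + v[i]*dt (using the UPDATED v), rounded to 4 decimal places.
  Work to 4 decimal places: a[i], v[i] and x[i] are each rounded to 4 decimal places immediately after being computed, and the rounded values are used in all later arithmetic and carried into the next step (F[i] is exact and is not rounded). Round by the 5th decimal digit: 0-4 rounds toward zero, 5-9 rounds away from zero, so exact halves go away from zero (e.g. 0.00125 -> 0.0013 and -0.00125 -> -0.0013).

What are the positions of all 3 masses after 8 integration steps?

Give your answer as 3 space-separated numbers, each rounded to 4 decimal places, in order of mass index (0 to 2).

Answer: 6.7758 10.5305 18.9266

Derivation:
Step 0: x=[5.0000 14.0000 17.0000] v=[0.0000 0.0000 0.0000]
Step 1: x=[5.2500 13.6250 17.1875] v=[1.0000 -1.5000 0.7500]
Step 2: x=[5.6953 12.9492 17.5274] v=[1.7813 -2.7031 1.3594]
Step 3: x=[6.2381 12.1062 17.9561] v=[2.1710 -3.3720 1.7149]
Step 4: x=[6.7577 11.2621 18.3942] v=[2.0785 -3.3766 1.7524]
Step 5: x=[7.1365 10.5822 18.7616] v=[1.5152 -2.7197 1.4694]
Step 6: x=[7.2846 10.1981 18.9928] v=[0.5925 -1.5363 0.9246]
Step 7: x=[7.1595 10.1816 19.0493] v=[-0.5003 -0.0660 0.2259]
Step 8: x=[6.7758 10.5305 18.9266] v=[-1.5347 1.3954 -0.4910]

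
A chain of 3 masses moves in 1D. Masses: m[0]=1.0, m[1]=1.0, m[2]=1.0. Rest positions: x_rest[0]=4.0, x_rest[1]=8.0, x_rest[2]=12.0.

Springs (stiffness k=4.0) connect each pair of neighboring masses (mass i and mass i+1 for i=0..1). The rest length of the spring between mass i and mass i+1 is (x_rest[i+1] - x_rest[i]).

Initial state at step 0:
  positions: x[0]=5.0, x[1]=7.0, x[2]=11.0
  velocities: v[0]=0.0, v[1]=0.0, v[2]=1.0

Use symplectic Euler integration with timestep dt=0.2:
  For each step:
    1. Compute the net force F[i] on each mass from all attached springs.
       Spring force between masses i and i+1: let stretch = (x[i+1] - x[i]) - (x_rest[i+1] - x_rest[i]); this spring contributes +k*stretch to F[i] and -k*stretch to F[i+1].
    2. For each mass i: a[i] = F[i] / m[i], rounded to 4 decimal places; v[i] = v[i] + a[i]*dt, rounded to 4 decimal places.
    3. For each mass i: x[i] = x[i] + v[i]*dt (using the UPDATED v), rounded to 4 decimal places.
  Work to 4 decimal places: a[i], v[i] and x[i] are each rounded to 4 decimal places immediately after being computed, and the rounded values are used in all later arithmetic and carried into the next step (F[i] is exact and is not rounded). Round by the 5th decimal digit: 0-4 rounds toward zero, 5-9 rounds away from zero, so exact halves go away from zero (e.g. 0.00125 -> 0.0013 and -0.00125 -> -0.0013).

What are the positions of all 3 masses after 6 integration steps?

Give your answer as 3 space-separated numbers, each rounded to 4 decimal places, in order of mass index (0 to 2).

Step 0: x=[5.0000 7.0000 11.0000] v=[0.0000 0.0000 1.0000]
Step 1: x=[4.6800 7.3200 11.2000] v=[-1.6000 1.6000 1.0000]
Step 2: x=[4.1424 7.8384 11.4192] v=[-2.6880 2.5920 1.0960]
Step 3: x=[3.5562 8.3384 11.7055] v=[-2.9312 2.4998 1.4314]
Step 4: x=[3.0951 8.6119 12.0930] v=[-2.3054 1.3677 1.9377]
Step 5: x=[2.8767 8.5597 12.5636] v=[-1.0920 -0.2609 2.3528]
Step 6: x=[2.9276 8.2389 13.0335] v=[0.2544 -1.6042 2.3497]

Answer: 2.9276 8.2389 13.0335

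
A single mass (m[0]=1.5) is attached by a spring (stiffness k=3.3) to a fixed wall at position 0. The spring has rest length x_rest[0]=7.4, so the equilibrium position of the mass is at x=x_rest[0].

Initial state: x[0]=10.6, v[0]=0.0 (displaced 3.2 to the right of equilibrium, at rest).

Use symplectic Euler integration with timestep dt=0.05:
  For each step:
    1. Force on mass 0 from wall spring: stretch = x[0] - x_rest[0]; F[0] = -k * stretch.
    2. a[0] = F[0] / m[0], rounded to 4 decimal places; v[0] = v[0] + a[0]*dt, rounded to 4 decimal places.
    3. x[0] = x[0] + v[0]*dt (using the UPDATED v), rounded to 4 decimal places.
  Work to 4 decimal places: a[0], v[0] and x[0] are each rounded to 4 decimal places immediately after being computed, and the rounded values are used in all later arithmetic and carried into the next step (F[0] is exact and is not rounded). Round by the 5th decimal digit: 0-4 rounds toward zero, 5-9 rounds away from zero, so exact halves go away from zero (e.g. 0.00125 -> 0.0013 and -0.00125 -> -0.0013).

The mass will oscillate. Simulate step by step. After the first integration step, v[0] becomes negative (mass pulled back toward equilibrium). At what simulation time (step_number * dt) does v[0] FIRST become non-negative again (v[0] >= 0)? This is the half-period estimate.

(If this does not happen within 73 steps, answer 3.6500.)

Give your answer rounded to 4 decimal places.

Step 0: x=[10.6000] v=[0.0000]
Step 1: x=[10.5824] v=[-0.3520]
Step 2: x=[10.5473] v=[-0.7021]
Step 3: x=[10.4949] v=[-1.0483]
Step 4: x=[10.4255] v=[-1.3887]
Step 5: x=[10.3394] v=[-1.7215]
Step 6: x=[10.2372] v=[-2.0448]
Step 7: x=[10.1194] v=[-2.3569]
Step 8: x=[9.9866] v=[-2.6560]
Step 9: x=[9.8396] v=[-2.9405]
Step 10: x=[9.6792] v=[-3.2089]
Step 11: x=[9.5062] v=[-3.4596]
Step 12: x=[9.3216] v=[-3.6913]
Step 13: x=[9.1265] v=[-3.9027]
Step 14: x=[8.9219] v=[-4.0926]
Step 15: x=[8.7089] v=[-4.2600]
Step 16: x=[8.4887] v=[-4.4040]
Step 17: x=[8.2625] v=[-4.5238]
Step 18: x=[8.0316] v=[-4.6187]
Step 19: x=[7.7972] v=[-4.6882]
Step 20: x=[7.5606] v=[-4.7319]
Step 21: x=[7.3231] v=[-4.7496]
Step 22: x=[7.0860] v=[-4.7411]
Step 23: x=[6.8507] v=[-4.7066]
Step 24: x=[6.6184] v=[-4.6462]
Step 25: x=[6.3904] v=[-4.5602]
Step 26: x=[6.1679] v=[-4.4491]
Step 27: x=[5.9522] v=[-4.3136]
Step 28: x=[5.7445] v=[-4.1543]
Step 29: x=[5.5459] v=[-3.9722]
Step 30: x=[5.3575] v=[-3.7683]
Step 31: x=[5.1803] v=[-3.5436]
Step 32: x=[5.0153] v=[-3.2994]
Step 33: x=[4.8634] v=[-3.0371]
Step 34: x=[4.7255] v=[-2.7581]
Step 35: x=[4.6023] v=[-2.4639]
Step 36: x=[4.4945] v=[-2.1562]
Step 37: x=[4.4027] v=[-1.8366]
Step 38: x=[4.3274] v=[-1.5069]
Step 39: x=[4.2690] v=[-1.1689]
Step 40: x=[4.2278] v=[-0.8245]
Step 41: x=[4.2040] v=[-0.4756]
Step 42: x=[4.1978] v=[-0.1240]
Step 43: x=[4.2092] v=[0.2282]
First v>=0 after going negative at step 43, time=2.1500

Answer: 2.1500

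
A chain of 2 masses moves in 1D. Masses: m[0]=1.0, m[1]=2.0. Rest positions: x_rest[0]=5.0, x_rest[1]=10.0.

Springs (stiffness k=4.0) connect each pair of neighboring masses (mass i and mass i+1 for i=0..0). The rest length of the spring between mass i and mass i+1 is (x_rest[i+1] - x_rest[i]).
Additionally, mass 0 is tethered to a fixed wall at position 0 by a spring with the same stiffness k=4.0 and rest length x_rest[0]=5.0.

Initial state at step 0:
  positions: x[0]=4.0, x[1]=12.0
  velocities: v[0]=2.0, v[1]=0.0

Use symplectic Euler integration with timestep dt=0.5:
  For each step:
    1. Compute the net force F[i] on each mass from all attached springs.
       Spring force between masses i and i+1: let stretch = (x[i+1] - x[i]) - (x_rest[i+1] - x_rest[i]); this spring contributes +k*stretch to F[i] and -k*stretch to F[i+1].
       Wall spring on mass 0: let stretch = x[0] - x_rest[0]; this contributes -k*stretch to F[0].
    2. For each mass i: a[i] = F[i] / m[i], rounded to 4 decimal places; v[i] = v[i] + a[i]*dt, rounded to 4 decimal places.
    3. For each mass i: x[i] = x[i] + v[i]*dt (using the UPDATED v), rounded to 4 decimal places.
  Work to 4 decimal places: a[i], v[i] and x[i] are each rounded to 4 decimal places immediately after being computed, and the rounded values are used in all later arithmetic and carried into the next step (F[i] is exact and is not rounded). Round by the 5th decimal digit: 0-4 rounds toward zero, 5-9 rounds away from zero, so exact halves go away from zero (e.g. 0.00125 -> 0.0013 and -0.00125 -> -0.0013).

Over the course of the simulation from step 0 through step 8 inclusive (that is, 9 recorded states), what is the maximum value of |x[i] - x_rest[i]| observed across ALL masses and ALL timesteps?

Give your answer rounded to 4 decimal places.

Answer: 4.0156

Derivation:
Step 0: x=[4.0000 12.0000] v=[2.0000 0.0000]
Step 1: x=[9.0000 10.5000] v=[10.0000 -3.0000]
Step 2: x=[6.5000 10.7500] v=[-5.0000 0.5000]
Step 3: x=[1.7500 11.3750] v=[-9.5000 1.2500]
Step 4: x=[4.8750 9.6875] v=[6.2500 -3.3750]
Step 5: x=[7.9375 8.0938] v=[6.1250 -3.1875]
Step 6: x=[3.2188 8.9219] v=[-9.4374 1.6562]
Step 7: x=[0.9844 9.3985] v=[-4.4688 0.9531]
Step 8: x=[6.1797 8.1680] v=[10.3906 -2.4610]
Max displacement = 4.0156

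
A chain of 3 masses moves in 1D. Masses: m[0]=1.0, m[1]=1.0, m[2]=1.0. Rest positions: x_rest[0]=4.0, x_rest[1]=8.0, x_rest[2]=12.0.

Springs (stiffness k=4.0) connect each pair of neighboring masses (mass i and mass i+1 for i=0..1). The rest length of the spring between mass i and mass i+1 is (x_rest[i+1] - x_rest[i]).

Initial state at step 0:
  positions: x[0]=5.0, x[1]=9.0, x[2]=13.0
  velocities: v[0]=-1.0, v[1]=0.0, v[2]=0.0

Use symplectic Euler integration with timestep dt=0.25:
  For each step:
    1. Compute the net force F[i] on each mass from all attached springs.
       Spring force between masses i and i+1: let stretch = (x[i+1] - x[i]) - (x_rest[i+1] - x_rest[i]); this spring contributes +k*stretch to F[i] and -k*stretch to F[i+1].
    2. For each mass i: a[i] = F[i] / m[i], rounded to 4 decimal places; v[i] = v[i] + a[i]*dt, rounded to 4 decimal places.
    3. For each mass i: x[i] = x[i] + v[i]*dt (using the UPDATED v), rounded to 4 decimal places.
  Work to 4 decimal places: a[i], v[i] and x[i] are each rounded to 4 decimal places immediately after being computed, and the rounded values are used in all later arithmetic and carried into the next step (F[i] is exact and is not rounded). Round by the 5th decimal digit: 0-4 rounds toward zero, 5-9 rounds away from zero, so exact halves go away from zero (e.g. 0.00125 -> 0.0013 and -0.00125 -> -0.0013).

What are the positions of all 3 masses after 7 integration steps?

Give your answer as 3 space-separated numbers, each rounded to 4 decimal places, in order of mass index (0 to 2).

Answer: 4.5170 8.4153 12.3178

Derivation:
Step 0: x=[5.0000 9.0000 13.0000] v=[-1.0000 0.0000 0.0000]
Step 1: x=[4.7500 9.0000 13.0000] v=[-1.0000 0.0000 0.0000]
Step 2: x=[4.5625 8.9375 13.0000] v=[-0.7500 -0.2500 0.0000]
Step 3: x=[4.4688 8.7969 12.9844] v=[-0.3750 -0.5625 -0.0625]
Step 4: x=[4.4571 8.6211 12.9219] v=[-0.0469 -0.7031 -0.2500]
Step 5: x=[4.4864 8.4795 12.7842] v=[0.1171 -0.5663 -0.5508]
Step 6: x=[4.5140 8.4158 12.5703] v=[0.1102 -0.2547 -0.8555]
Step 7: x=[4.5170 8.4153 12.3178] v=[0.0120 -0.0020 -1.0100]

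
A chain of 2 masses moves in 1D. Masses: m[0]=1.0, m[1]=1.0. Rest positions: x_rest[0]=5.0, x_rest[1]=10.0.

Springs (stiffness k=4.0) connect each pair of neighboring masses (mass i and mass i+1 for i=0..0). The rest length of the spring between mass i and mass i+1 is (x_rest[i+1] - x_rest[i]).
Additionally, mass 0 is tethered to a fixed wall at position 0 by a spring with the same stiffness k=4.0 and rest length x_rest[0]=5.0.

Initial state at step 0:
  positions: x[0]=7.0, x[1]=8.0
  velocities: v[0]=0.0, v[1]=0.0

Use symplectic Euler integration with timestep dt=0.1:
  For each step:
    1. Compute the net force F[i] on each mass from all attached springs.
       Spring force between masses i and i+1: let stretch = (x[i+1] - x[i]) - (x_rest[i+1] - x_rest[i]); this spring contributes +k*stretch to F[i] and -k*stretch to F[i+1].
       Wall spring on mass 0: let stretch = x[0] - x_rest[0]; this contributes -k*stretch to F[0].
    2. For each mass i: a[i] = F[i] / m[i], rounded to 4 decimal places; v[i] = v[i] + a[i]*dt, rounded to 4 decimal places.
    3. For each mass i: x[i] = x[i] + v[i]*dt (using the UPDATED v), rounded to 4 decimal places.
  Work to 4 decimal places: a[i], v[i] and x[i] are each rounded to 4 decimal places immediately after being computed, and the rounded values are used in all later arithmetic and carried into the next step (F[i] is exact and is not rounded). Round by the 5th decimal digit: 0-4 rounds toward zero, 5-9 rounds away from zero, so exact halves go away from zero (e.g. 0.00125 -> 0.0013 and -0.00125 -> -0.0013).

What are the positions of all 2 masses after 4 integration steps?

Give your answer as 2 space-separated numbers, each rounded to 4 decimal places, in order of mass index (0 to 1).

Answer: 4.9655 9.3715

Derivation:
Step 0: x=[7.0000 8.0000] v=[0.0000 0.0000]
Step 1: x=[6.7600 8.1600] v=[-2.4000 1.6000]
Step 2: x=[6.3056 8.4640] v=[-4.5440 3.0400]
Step 3: x=[5.6853 8.8817] v=[-6.2029 4.1766]
Step 4: x=[4.9655 9.3715] v=[-7.1985 4.8980]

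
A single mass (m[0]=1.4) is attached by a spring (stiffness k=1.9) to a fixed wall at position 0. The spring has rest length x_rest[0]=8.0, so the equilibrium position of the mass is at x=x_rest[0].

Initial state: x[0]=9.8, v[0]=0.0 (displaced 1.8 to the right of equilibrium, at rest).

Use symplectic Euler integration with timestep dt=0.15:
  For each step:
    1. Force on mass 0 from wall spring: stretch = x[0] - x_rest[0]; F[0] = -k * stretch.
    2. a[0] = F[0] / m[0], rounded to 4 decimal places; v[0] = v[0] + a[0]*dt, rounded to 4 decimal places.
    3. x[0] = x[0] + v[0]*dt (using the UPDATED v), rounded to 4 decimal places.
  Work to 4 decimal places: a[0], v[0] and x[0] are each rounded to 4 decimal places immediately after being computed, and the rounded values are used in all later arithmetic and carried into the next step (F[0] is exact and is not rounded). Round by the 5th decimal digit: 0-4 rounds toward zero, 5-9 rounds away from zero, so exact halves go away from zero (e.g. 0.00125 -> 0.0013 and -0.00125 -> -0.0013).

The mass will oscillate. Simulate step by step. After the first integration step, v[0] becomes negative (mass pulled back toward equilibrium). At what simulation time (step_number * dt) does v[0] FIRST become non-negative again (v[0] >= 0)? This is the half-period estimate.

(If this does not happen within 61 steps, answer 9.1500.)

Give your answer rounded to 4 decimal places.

Answer: 2.7000

Derivation:
Step 0: x=[9.8000] v=[0.0000]
Step 1: x=[9.7450] v=[-0.3664]
Step 2: x=[9.6368] v=[-0.7216]
Step 3: x=[9.4786] v=[-1.0548]
Step 4: x=[9.2752] v=[-1.3558]
Step 5: x=[9.0329] v=[-1.6154]
Step 6: x=[8.7590] v=[-1.8257]
Step 7: x=[8.4620] v=[-1.9802]
Step 8: x=[8.1509] v=[-2.0743]
Step 9: x=[7.8352] v=[-2.1050]
Step 10: x=[7.5245] v=[-2.0714]
Step 11: x=[7.2283] v=[-1.9746]
Step 12: x=[6.9557] v=[-1.8175]
Step 13: x=[6.7150] v=[-1.6049]
Step 14: x=[6.5135] v=[-1.3433]
Step 15: x=[6.3574] v=[-1.0407]
Step 16: x=[6.2515] v=[-0.7063]
Step 17: x=[6.1989] v=[-0.3504]
Step 18: x=[6.2013] v=[0.0163]
First v>=0 after going negative at step 18, time=2.7000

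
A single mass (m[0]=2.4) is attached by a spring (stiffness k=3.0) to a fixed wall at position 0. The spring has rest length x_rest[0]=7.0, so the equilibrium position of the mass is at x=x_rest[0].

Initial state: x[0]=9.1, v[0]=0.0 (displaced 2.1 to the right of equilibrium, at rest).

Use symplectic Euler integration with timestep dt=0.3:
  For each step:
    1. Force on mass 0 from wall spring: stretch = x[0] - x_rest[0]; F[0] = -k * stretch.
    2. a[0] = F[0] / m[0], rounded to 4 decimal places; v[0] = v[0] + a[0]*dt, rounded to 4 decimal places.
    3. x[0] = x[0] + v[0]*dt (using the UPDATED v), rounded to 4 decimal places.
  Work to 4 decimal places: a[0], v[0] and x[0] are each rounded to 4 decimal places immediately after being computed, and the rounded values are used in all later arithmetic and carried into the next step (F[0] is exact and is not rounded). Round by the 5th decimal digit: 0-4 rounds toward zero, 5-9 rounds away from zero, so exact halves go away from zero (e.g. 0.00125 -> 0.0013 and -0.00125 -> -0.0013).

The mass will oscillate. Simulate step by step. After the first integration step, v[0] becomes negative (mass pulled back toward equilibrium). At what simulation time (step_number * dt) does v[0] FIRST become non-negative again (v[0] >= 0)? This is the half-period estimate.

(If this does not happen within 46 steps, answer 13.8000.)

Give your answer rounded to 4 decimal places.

Answer: 3.0000

Derivation:
Step 0: x=[9.1000] v=[0.0000]
Step 1: x=[8.8638] v=[-0.7875]
Step 2: x=[8.4179] v=[-1.4864]
Step 3: x=[7.8125] v=[-2.0181]
Step 4: x=[7.1157] v=[-2.3228]
Step 5: x=[6.4058] v=[-2.3662]
Step 6: x=[5.7628] v=[-2.1434]
Step 7: x=[5.2590] v=[-1.6795]
Step 8: x=[4.9510] v=[-1.0266]
Step 9: x=[4.8735] v=[-0.2582]
Step 10: x=[5.0353] v=[0.5392]
First v>=0 after going negative at step 10, time=3.0000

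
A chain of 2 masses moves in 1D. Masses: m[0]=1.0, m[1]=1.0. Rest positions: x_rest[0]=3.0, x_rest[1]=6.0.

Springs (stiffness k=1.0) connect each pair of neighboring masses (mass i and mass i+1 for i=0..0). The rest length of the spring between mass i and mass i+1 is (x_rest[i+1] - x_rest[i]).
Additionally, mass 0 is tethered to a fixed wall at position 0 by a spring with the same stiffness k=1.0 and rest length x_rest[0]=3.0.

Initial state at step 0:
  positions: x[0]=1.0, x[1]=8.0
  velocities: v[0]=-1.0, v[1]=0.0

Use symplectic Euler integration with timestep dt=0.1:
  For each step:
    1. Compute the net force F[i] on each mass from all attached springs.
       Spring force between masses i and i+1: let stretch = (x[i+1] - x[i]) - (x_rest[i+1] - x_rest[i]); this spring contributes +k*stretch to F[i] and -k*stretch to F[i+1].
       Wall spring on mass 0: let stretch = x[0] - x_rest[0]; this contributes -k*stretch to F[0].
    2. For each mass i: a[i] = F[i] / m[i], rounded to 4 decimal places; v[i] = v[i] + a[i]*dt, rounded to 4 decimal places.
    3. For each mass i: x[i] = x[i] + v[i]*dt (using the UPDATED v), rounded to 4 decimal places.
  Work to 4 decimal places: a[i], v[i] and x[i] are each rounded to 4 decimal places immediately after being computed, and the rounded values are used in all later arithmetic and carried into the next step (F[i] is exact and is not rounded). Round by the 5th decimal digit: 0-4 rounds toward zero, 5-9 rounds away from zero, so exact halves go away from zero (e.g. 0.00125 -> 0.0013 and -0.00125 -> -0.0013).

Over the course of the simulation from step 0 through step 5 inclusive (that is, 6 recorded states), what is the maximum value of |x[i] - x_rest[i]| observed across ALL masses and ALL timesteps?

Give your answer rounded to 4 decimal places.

Step 0: x=[1.0000 8.0000] v=[-1.0000 0.0000]
Step 1: x=[0.9600 7.9600] v=[-0.4000 -0.4000]
Step 2: x=[0.9804 7.8800] v=[0.2040 -0.8000]
Step 3: x=[1.0600 7.7610] v=[0.7959 -1.1900]
Step 4: x=[1.1960 7.6050] v=[1.3600 -1.5601]
Step 5: x=[1.3841 7.4149] v=[1.8813 -1.9010]
Max displacement = 2.0400

Answer: 2.0400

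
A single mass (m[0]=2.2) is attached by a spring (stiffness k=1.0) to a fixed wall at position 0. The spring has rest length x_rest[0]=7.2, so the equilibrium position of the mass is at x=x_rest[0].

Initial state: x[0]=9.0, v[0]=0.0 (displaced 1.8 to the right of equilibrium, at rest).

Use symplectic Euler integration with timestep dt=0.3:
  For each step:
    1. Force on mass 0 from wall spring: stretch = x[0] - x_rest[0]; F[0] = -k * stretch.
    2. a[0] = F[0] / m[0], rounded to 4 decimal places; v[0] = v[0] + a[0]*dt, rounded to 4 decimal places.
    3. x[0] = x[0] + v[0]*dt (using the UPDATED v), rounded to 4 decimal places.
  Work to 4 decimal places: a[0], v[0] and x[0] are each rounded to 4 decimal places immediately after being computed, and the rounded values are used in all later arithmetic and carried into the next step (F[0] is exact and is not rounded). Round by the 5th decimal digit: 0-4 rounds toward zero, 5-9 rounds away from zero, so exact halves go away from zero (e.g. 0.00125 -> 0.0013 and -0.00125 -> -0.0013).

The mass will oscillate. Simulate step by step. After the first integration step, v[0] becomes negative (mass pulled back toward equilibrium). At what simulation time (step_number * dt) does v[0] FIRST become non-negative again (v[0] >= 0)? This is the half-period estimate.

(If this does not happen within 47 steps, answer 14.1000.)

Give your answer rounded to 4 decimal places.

Step 0: x=[9.0000] v=[0.0000]
Step 1: x=[8.9264] v=[-0.2455]
Step 2: x=[8.7821] v=[-0.4809]
Step 3: x=[8.5731] v=[-0.6966]
Step 4: x=[8.3080] v=[-0.8838]
Step 5: x=[7.9975] v=[-1.0349]
Step 6: x=[7.6544] v=[-1.1437]
Step 7: x=[7.2927] v=[-1.2057]
Step 8: x=[6.9272] v=[-1.2183]
Step 9: x=[6.5729] v=[-1.1811]
Step 10: x=[6.2442] v=[-1.0956]
Step 11: x=[5.9546] v=[-0.9653]
Step 12: x=[5.7160] v=[-0.7955]
Step 13: x=[5.5380] v=[-0.5932]
Step 14: x=[5.4280] v=[-0.3666]
Step 15: x=[5.3905] v=[-0.1250]
Step 16: x=[5.4270] v=[0.1218]
First v>=0 after going negative at step 16, time=4.8000

Answer: 4.8000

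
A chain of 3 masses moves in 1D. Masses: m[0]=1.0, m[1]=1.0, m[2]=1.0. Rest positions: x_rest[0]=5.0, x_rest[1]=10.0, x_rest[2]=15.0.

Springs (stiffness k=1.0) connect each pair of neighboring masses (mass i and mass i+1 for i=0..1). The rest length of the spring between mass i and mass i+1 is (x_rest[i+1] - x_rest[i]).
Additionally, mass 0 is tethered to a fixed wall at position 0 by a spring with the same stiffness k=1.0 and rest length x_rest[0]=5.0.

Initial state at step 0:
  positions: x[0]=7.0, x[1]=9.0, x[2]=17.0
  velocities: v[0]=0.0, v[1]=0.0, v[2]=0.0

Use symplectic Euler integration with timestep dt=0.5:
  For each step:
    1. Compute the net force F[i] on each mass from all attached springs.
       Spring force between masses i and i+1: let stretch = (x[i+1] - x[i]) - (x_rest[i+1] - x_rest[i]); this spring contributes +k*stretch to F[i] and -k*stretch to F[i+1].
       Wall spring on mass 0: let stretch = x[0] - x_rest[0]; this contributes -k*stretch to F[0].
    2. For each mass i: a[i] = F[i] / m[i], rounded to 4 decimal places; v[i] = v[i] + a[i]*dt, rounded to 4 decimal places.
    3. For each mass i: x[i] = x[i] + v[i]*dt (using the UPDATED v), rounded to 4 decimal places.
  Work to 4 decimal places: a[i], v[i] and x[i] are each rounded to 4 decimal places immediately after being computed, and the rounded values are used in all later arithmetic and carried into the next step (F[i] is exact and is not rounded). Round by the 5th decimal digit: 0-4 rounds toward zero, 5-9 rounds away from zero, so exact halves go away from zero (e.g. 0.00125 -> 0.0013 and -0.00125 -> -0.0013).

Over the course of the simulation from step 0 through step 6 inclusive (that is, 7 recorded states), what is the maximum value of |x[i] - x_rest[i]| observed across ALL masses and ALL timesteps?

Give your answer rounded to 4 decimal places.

Answer: 2.7657

Derivation:
Step 0: x=[7.0000 9.0000 17.0000] v=[0.0000 0.0000 0.0000]
Step 1: x=[5.7500 10.5000 16.2500] v=[-2.5000 3.0000 -1.5000]
Step 2: x=[4.2500 12.2500 15.3125] v=[-3.0000 3.5000 -1.8750]
Step 3: x=[3.6875 12.7657 14.8594] v=[-1.1250 1.0313 -0.9063]
Step 4: x=[4.4727 11.5352 15.1329] v=[1.5704 -2.4610 0.5469]
Step 5: x=[5.9054 9.4385 15.7570] v=[2.8653 -4.1934 1.2481]
Step 6: x=[6.7450 8.0382 16.0515] v=[1.6792 -2.8007 0.5889]
Max displacement = 2.7657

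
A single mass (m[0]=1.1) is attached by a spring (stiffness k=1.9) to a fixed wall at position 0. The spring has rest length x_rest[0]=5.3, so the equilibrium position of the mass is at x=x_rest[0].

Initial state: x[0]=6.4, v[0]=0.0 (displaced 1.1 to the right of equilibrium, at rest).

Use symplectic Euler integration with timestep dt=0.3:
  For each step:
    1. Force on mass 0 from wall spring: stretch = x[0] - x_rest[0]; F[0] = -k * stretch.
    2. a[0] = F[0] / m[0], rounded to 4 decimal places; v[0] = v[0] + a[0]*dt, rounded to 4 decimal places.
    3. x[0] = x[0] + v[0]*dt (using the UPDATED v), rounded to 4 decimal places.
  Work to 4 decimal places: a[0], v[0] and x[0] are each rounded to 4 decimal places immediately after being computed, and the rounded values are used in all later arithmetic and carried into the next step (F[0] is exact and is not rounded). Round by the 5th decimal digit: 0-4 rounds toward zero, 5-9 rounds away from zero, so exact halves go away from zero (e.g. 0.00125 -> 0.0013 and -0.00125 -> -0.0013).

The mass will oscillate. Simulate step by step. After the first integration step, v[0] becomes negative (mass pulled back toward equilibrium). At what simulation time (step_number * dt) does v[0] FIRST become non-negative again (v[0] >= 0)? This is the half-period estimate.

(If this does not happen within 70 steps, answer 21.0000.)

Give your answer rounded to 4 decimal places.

Step 0: x=[6.4000] v=[0.0000]
Step 1: x=[6.2290] v=[-0.5700]
Step 2: x=[5.9136] v=[-1.0514]
Step 3: x=[5.5028] v=[-1.3694]
Step 4: x=[5.0605] v=[-1.4745]
Step 5: x=[4.6554] v=[-1.3504]
Step 6: x=[4.3505] v=[-1.0164]
Step 7: x=[4.1932] v=[-0.5244]
Step 8: x=[4.2079] v=[0.0491]
First v>=0 after going negative at step 8, time=2.4000

Answer: 2.4000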